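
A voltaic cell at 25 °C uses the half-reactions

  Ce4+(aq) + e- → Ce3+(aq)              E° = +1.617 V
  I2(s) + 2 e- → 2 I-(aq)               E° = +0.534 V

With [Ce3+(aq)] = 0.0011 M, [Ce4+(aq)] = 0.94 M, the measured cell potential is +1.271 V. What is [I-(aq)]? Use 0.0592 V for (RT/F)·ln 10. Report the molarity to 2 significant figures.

Ce⁴⁺/Ce³⁺ is the cathode (higher E°); E°cell = +1.617 − (+0.534) = +1.083 V with n = 2.
From the Nernst equation, log Q = n(E° − E)/0.0592 = 2·(+1.083 − (+1.271))/0.0592 = −6.351.
For 2 Ce4+(aq) + 2 I-(aq) → 2 Ce3+(aq) + I2(s), the reaction quotient is Q = [Ce3+(aq)]^2 / ([Ce4+(aq)]^2·[I-(aq)]^2).
Solving for the unknown gives log [I-(aq)] = 0.244, so [I-(aq)] ≈ 1.8 M.

1.8 M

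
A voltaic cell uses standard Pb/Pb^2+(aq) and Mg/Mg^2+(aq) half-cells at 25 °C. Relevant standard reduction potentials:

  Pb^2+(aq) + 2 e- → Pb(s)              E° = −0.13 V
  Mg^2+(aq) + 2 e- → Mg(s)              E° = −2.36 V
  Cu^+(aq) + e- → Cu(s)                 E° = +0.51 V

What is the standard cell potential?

The Pb²⁺/Pb couple has the higher E°, so Pb ion is reduced (cathode) and Mg is oxidized (anode).
E°cell = E°(cathode) − E°(anode) = −0.13 − (−2.36) = +2.23 V.

+2.23 V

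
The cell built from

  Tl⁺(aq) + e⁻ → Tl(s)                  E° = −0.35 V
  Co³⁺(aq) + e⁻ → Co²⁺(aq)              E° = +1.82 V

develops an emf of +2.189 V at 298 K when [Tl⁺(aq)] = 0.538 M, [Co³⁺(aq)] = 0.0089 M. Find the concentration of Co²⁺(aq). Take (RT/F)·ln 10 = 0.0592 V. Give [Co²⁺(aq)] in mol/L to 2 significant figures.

0.0079 M

With Co³⁺/Co²⁺ at the cathode and Tl⁺/Tl at the anode, E°cell = +1.82 − (−0.35) = +2.17 V (n = 1).
Since E = E° − (0.0592/n)·log Q, log Q = n(E° − E)/0.0592 = −0.321.
The balanced reaction is Co³⁺(aq) + Tl(s) → Co²⁺(aq) + Tl⁺(aq), so Q = ([Co²⁺(aq)]·[Tl⁺(aq)]) / [Co³⁺(aq)].
Solving for the unknown gives log [Co²⁺(aq)] = −2.102, so [Co²⁺(aq)] ≈ 0.0079 M.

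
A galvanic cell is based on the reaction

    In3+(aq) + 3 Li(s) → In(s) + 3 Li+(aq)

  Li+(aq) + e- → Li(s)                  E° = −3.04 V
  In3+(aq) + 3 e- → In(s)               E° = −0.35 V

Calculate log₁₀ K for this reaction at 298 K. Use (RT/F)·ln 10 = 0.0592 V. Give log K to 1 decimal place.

The In³⁺/In couple is reduced (cathode); E°cell = −0.35 − (−3.04) = +2.69 V with n = 3.
At equilibrium E = 0, so log K = nE°cell / 0.0592 = (3)(+2.69) / 0.0592 = 136.3.

log K = 136.3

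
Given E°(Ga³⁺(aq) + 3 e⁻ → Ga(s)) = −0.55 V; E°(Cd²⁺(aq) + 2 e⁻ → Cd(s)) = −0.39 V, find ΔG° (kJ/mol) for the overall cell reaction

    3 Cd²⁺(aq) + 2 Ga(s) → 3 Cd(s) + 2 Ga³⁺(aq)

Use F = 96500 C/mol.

In the reaction as written Cd²⁺(aq) is reduced, so the Cd²⁺/Cd couple is the cathode and Ga³⁺/Ga is the anode.
E°cell = −0.39 − (−0.55) = +0.16 V; balancing electrons gives n = 6.
ΔG° = −nFE°cell = −(6)(96500)(+0.16) J/mol = −92.6 kJ/mol.

−92.6 kJ/mol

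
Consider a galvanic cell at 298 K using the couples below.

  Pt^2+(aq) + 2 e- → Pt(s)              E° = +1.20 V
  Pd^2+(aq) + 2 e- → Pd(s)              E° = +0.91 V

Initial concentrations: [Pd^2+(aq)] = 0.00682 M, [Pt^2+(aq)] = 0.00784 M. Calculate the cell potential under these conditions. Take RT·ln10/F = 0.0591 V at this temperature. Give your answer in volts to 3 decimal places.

Since E°(Pt²⁺/Pt) > E°(Pd²⁺/Pd), Pt²⁺/Pt serves as the cathode.
E°cell = +1.20 − (+0.91) = +0.29 V, with n = 2 electrons transferred.
The balanced reaction is Pt^2+(aq) + Pd(s) → Pt(s) + Pd^2+(aq), so Q = [Pd^2+(aq)] / [Pt^2+(aq)] = 0.87 and log Q = −0.061.
By the Nernst equation, E = +0.29 − (0.0591/2)·(−0.061) = +0.292 V.

+0.292 V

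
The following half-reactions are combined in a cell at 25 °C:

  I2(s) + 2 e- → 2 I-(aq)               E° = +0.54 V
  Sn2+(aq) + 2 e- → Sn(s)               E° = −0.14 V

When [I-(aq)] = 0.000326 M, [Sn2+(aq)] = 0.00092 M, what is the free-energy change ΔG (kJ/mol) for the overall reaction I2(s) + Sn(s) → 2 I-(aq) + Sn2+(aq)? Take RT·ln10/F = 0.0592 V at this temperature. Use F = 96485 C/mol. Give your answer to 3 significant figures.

E°cell = +0.54 − (−0.14) = +0.68 V; the balanced reaction transfers n = 2 electrons.
The reaction quotient is [I-(aq)]^2·[Sn2+(aq)] = 9.78×10^−11; by Nernst, E = +0.68 − (0.0592/2)(−10.010) = +0.9763 V.
ΔG = −nFE = −(2)(96485)(+0.9763) J/mol = −188 kJ/mol.

−188 kJ/mol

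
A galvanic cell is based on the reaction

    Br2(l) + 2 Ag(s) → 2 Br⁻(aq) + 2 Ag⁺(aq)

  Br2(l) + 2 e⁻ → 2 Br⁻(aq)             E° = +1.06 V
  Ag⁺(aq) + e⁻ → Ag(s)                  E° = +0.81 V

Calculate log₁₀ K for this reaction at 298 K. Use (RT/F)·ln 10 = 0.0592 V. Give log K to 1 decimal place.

The Br₂/Br⁻ couple is reduced (cathode); E°cell = +1.06 − (+0.81) = +0.25 V with n = 2.
At equilibrium E = 0, so log K = nE°cell / 0.0592 = (2)(+0.25) / 0.0592 = 8.4.

log K = 8.4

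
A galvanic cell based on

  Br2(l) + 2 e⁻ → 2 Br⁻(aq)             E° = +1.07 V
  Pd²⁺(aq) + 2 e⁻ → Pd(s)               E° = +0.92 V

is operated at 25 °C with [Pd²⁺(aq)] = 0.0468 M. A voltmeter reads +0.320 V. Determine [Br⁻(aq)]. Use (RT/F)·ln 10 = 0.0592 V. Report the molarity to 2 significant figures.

0.0062 M

The Br₂/Br⁻ couple has the larger reduction potential, so it is the cathode: E°cell = +1.07 − (+0.92) = +0.15 V and n = 2.
Rearranging E = E° − (0.0592/n)·log Q gives log Q = 2(+0.15 − (+0.320))/0.0592 = −5.743.
The balanced reaction is Br2(l) + Pd(s) → 2 Br⁻(aq) + Pd²⁺(aq), so Q = [Br⁻(aq)]^2·[Pd²⁺(aq)].
Substituting the known concentrations and solving, log [Br⁻(aq)] = −2.207 and [Br⁻(aq)] = 0.0062 M.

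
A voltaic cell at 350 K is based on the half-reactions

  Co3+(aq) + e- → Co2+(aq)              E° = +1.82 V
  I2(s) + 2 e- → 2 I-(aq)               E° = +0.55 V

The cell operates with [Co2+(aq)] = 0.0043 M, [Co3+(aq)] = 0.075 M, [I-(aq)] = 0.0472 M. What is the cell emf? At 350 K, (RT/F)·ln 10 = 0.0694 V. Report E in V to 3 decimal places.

Co³⁺/Co²⁺ is reduced (cathode, E° = +1.82 V) and I₂/I⁻ is oxidized (anode).
E°cell = E°cat − E°an = +1.82 − (+0.55) = +1.27 V; n = 2.
The balanced reaction is 2 Co3+(aq) + 2 I-(aq) → 2 Co2+(aq) + I2(s), so Q = [Co2+(aq)]^2 / ([Co3+(aq)]^2·[I-(aq)]^2) = 1.48 and log Q = 0.169.
E = E° − (0.0694/n)·log Q = +1.27 − (0.0694/2)(0.169) = +1.264 V.

+1.264 V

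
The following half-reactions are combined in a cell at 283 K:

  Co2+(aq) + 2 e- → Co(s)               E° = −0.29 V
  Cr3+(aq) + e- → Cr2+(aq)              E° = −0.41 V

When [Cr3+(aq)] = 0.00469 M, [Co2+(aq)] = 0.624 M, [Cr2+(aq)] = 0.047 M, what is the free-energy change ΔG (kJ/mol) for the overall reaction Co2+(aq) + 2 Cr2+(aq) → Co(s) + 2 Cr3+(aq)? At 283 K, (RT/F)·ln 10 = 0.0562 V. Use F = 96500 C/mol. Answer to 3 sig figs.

−32.9 kJ/mol

With Co²⁺/Co reduced at the cathode, E°cell = −0.29 − (−0.41) = +0.12 V and n = 2.
Q = [Cr3+(aq)]^2 / ([Co2+(aq)]·[Cr2+(aq)]^2) = 0.016, so log Q = −1.797 and E = +0.12 − (0.0562/2)(−1.797) = +0.1705 V.
ΔG = −nFE = −(2)(96500)(+0.1705) J/mol = −32.9 kJ/mol.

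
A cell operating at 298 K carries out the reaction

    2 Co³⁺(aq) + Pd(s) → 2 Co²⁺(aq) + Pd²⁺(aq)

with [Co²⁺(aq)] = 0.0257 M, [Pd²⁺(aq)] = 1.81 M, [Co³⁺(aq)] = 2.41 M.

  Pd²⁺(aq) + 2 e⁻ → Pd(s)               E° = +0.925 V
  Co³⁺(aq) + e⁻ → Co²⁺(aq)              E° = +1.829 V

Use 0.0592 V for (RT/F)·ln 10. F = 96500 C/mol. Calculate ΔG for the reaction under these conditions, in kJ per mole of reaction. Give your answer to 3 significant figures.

−196 kJ/mol

With Co³⁺/Co²⁺ reduced at the cathode, E°cell = +1.829 − (+0.925) = +0.904 V and n = 2.
Q = ([Co²⁺(aq)]^2·[Pd²⁺(aq)]) / [Co³⁺(aq)]^2 = 0.000206, so log Q = −3.686 and E = +0.904 − (0.0592/2)(−3.686) = +1.0131 V.
Then ΔG = −nFE = −2 × 96500 × +1.0131 J/mol = −196 kJ/mol.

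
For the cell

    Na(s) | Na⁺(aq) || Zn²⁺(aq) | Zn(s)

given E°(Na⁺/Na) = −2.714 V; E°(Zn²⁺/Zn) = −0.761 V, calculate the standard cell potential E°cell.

By convention the left-hand electrode in cell notation is the anode (oxidation) and the right-hand electrode is the cathode (reduction).
E°cell = E°(right) − E°(left) = −0.761 − (−2.714) = +1.953 V.

+1.953 V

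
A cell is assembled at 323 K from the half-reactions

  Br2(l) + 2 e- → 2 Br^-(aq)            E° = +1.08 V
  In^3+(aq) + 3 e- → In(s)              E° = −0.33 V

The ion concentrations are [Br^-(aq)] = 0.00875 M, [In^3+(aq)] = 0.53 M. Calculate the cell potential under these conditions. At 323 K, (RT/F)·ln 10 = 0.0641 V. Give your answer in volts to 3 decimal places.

The Br₂/Br⁻ couple has the more positive E°, so it is the cathode; In³⁺/In is the anode.
E°cell = +1.08 − (−0.33) = +1.41 V, with n = 6 electrons transferred.
Balancing gives 3 Br2(l) + 2 In(s) → 6 Br^-(aq) + 2 In^3+(aq); hence Q = [Br^-(aq)]^6·[In^3+(aq)]^2 = 1.26×10^−13 (log Q = −12.899).
E = E° − (0.0641/n)·log Q = +1.41 − (0.0641/6)(−12.899) = +1.548 V.

+1.548 V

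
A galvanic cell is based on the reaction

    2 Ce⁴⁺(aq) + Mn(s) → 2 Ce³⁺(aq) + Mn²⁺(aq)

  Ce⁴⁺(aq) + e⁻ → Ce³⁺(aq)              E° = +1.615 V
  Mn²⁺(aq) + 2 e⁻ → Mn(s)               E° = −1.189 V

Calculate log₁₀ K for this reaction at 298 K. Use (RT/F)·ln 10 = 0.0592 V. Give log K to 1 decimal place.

log K = 94.7

The Ce⁴⁺/Ce³⁺ couple is reduced (cathode); E°cell = +1.615 − (−1.189) = +2.804 V with n = 2.
At equilibrium E = 0, so log K = nE°cell / 0.0592 = (2)(+2.804) / 0.0592 = 94.7.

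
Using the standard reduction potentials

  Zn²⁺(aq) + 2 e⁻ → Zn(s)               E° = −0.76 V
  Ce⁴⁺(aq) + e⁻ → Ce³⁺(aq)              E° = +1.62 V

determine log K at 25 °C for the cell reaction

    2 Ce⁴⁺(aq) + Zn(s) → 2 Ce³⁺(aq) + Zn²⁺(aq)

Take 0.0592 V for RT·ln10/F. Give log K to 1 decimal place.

The Ce⁴⁺/Ce³⁺ couple is reduced (cathode); E°cell = +1.62 − (−0.76) = +2.38 V with n = 2.
At equilibrium E = 0, so log K = nE°cell / 0.0592 = (2)(+2.38) / 0.0592 = 80.4.

log K = 80.4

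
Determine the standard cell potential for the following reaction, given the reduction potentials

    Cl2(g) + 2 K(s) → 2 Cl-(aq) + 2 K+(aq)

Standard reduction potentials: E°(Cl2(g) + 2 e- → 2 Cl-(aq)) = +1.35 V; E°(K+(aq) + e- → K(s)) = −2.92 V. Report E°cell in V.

+4.27 V

In the reaction as written, Cl2(g) is reduced (cathode) and K+(aq) is produced by oxidation at the anode.
E°cell = E°(cathode) − E°(anode) = +1.35 − (−2.92) = +4.27 V.
The positive value indicates the reaction is spontaneous as written.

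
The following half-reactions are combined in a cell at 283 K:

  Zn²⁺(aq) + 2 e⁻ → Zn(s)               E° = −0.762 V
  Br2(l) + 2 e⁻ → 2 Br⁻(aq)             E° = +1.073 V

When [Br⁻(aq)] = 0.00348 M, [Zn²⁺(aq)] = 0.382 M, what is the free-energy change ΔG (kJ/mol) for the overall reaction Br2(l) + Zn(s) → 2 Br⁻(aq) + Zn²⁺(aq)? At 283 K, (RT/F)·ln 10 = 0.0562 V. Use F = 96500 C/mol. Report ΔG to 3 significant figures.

The standard cell potential is +1.073 − (−0.762) = +1.835 V, with n = 2 electrons in the balanced equation.
The reaction quotient is [Br⁻(aq)]^2·[Zn²⁺(aq)] = 4.63×10^−6; by Nernst, E = +1.835 − (0.0562/2)(−5.335) = +1.9849 V.
Finally ΔG = −nFE = −(2)(96500 C/mol)(+1.9849 V) = −383 kJ/mol.

−383 kJ/mol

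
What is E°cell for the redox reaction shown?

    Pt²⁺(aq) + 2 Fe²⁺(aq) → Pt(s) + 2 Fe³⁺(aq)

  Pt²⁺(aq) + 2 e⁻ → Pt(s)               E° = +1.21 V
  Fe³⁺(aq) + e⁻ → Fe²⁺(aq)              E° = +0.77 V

Pt²⁺(aq) gains electrons, so the Pt²⁺/Pt couple is the cathode; the Fe³⁺/Fe²⁺ couple is the anode.
E°cell = E°(cathode) − E°(anode) = +1.21 − (+0.77) = +0.44 V.

+0.44 V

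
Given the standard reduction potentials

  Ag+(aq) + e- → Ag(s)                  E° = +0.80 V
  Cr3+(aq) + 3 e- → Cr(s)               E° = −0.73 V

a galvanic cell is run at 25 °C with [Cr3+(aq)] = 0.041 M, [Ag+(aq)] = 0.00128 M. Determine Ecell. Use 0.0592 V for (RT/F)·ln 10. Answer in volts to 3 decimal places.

Since E°(Ag⁺/Ag) > E°(Cr³⁺/Cr), Ag⁺/Ag serves as the cathode.
E°cell = E°cat − E°an = +0.80 − (−0.73) = +1.53 V; n = 3.
For the overall reaction 3 Ag+(aq) + Cr(s) → 3 Ag(s) + Cr3+(aq), Q = [Cr3+(aq)] / [Ag+(aq)]^3 = 1.96×10^7, giving log Q = 7.291.
Applying E = E° − (RT ln10/nF)·log Q gives +1.53 − (0.0592/3)(7.291) = +1.386 V.

+1.386 V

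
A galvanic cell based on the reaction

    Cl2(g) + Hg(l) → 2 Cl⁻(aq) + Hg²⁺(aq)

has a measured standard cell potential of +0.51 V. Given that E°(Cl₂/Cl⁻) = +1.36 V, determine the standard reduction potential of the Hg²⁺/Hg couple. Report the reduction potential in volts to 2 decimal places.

In the reaction as written the Cl₂/Cl⁻ couple is reduced (cathode) and Hg²⁺/Hg is oxidized (anode), so E°cell = E°(Cl₂/Cl⁻) − E°(Hg²⁺/Hg).
E°(Hg²⁺/Hg) = E°(cathode) − E°cell = +1.36 − (+0.51) = +0.85 V.

+0.85 V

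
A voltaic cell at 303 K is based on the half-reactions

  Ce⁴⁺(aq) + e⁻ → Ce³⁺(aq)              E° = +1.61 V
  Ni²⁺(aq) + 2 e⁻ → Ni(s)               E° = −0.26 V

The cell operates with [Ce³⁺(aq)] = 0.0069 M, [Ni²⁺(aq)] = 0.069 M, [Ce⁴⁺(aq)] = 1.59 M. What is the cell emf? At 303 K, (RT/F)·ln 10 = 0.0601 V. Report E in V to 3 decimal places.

The Ce⁴⁺/Ce³⁺ couple has the more positive E°, so it is the cathode; Ni²⁺/Ni is the anode.
E°cell = +1.61 − (−0.26) = +1.87 V, with n = 2 electrons transferred.
Balancing gives 2 Ce⁴⁺(aq) + Ni(s) → 2 Ce³⁺(aq) + Ni²⁺(aq); hence Q = ([Ce³⁺(aq)]^2·[Ni²⁺(aq)]) / [Ce⁴⁺(aq)]^2 = 1.3×10^−6 (log Q = −5.886).
Applying E = E° − (RT ln10/nF)·log Q gives +1.87 − (0.0601/2)(−5.886) = +2.047 V.

+2.047 V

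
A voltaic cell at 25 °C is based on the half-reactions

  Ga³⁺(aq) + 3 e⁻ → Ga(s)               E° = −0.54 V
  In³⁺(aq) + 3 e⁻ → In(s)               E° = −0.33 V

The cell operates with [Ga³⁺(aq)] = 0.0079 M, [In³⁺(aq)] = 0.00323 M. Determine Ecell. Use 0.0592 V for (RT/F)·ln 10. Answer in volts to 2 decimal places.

Since E°(In³⁺/In) > E°(Ga³⁺/Ga), In³⁺/In serves as the cathode.
The standard potential is −0.33 − (−0.54) = +0.21 V and the balanced reaction transfers n = 3 electrons.
The balanced reaction is In³⁺(aq) + Ga(s) → In(s) + Ga³⁺(aq), so Q = [Ga³⁺(aq)] / [In³⁺(aq)] = 2.45 and log Q = 0.388.
Applying E = E° − (RT ln10/nF)·log Q gives +0.21 − (0.0592/3)(0.388) = +0.20 V.

+0.20 V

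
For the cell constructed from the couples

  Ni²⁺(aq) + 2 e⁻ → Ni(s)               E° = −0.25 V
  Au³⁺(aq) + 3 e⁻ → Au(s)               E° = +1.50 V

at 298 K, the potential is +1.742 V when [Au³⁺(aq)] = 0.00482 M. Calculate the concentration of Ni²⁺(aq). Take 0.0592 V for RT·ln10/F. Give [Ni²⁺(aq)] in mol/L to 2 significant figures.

0.053 M

Au³⁺/Au is the cathode (higher E°); E°cell = +1.50 − (−0.25) = +1.75 V with n = 6.
Since E = E° − (0.0592/n)·log Q, log Q = n(E° − E)/0.0592 = 0.811.
For 2 Au³⁺(aq) + 3 Ni(s) → 2 Au(s) + 3 Ni²⁺(aq), the reaction quotient is Q = [Ni²⁺(aq)]^3 / [Au³⁺(aq)]^2.
Substituting the known concentrations and solving, log [Ni²⁺(aq)] = −1.274 and [Ni²⁺(aq)] = 0.053 M.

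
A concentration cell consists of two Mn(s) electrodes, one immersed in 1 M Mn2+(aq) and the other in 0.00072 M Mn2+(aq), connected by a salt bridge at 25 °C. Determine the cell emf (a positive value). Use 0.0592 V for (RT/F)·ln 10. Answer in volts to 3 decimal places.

For a concentration cell E°cell = 0, since both electrodes use the same couple.
The compartment with the higher Mn2+(aq) concentration (1 M) acts as the cathode; ions are reduced there and produced at the dilute (0.00072 M) anode.
With n = 2, Ecell = −(0.0592/2)·log([dilute]/[conc]) = −(0.0592/2)·log(0.00072/1) = +0.093 V.

0.093 V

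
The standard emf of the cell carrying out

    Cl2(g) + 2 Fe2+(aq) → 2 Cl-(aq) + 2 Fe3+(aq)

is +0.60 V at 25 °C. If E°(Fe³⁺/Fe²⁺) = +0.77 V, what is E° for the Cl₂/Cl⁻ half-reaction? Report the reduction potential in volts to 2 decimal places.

In the reaction as written the Cl₂/Cl⁻ couple is reduced (cathode) and Fe³⁺/Fe²⁺ is oxidized (anode), so E°cell = E°(Cl₂/Cl⁻) − E°(Fe³⁺/Fe²⁺).
E°(Cl₂/Cl⁻) = E°cell + E°(anode) = +0.60 + (+0.77) = +1.37 V.

+1.37 V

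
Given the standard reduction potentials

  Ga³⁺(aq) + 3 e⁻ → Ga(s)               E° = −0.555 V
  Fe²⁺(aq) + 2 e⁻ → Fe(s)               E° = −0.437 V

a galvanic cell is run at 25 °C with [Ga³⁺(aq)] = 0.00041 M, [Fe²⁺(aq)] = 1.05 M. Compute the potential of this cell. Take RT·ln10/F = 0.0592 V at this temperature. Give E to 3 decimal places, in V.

+0.185 V

Since E°(Fe²⁺/Fe) > E°(Ga³⁺/Ga), Fe²⁺/Fe serves as the cathode.
E°cell = E°cat − E°an = −0.437 − (−0.555) = +0.118 V; n = 6.
The balanced reaction is 3 Fe²⁺(aq) + 2 Ga(s) → 3 Fe(s) + 2 Ga³⁺(aq), so Q = [Ga³⁺(aq)]^2 / [Fe²⁺(aq)]^3 = 1.45×10^−7 and log Q = −6.838.
By the Nernst equation, E = +0.118 − (0.0592/6)·(−6.838) = +0.185 V.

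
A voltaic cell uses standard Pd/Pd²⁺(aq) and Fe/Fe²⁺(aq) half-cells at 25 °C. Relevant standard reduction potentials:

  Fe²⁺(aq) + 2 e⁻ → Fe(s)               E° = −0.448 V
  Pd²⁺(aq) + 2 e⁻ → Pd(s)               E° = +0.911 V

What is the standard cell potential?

+1.359 V

The Pd²⁺/Pd couple has the higher E°, so Pd ion is reduced (cathode) and Fe is oxidized (anode).
E°cell = E°(cathode) − E°(anode) = +0.911 − (−0.448) = +1.359 V.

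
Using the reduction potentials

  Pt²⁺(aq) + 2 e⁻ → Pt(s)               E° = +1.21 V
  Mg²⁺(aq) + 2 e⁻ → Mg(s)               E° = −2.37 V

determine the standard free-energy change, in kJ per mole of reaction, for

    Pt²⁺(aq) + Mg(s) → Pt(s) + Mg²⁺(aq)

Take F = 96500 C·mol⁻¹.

−691 kJ/mol

In the reaction as written Pt²⁺(aq) is reduced, so the Pt²⁺/Pt couple is the cathode and Mg²⁺/Mg is the anode.
E°cell = +1.21 − (−2.37) = +3.58 V; balancing electrons gives n = 2.
ΔG° = −nFE°cell = −(2)(96500)(+3.58) J/mol = −691 kJ/mol.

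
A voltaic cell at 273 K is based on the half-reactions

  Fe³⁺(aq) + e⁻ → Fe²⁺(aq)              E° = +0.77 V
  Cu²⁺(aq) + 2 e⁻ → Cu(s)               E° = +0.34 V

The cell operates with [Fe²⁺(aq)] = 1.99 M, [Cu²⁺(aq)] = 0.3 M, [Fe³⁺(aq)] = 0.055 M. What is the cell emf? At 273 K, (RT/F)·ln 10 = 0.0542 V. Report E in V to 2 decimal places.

The Fe³⁺/Fe²⁺ couple has the more positive E°, so it is the cathode; Cu²⁺/Cu is the anode.
E°cell = E°cat − E°an = +0.77 − (+0.34) = +0.43 V; n = 2.
For the overall reaction 2 Fe³⁺(aq) + Cu(s) → 2 Fe²⁺(aq) + Cu²⁺(aq), Q = ([Fe²⁺(aq)]^2·[Cu²⁺(aq)]) / [Fe³⁺(aq)]^2 = 393, giving log Q = 2.594.
By the Nernst equation, E = +0.43 − (0.0542/2)·(2.594) = +0.36 V.

+0.36 V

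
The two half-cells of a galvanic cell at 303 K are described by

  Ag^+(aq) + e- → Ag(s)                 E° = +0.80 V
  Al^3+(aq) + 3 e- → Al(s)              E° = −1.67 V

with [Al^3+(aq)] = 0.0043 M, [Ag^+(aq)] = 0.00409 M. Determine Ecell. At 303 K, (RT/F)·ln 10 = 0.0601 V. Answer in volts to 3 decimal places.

+2.374 V

Since E°(Ag⁺/Ag) > E°(Al³⁺/Al), Ag⁺/Ag serves as the cathode.
E°cell = E°cat − E°an = +0.80 − (−1.67) = +2.47 V; n = 3.
Balancing gives 3 Ag^+(aq) + Al(s) → 3 Ag(s) + Al^3+(aq); hence Q = [Al^3+(aq)] / [Ag^+(aq)]^3 = 6.28×10^4 (log Q = 4.798).
By the Nernst equation, E = +2.47 − (0.0601/3)·(4.798) = +2.374 V.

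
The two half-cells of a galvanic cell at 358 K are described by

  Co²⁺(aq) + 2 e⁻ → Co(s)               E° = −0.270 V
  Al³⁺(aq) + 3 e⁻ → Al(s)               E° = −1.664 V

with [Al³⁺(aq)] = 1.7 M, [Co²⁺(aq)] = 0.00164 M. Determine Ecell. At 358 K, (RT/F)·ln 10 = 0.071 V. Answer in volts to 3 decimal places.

The Co²⁺/Co couple has the more positive E°, so it is the cathode; Al³⁺/Al is the anode.
E°cell = −0.270 − (−1.664) = +1.394 V, with n = 6 electrons transferred.
For the overall reaction 3 Co²⁺(aq) + 2 Al(s) → 3 Co(s) + 2 Al³⁺(aq), Q = [Al³⁺(aq)]^2 / [Co²⁺(aq)]^3 = 6.55×10^8, giving log Q = 8.816.
Applying E = E° − (RT ln10/nF)·log Q gives +1.394 − (0.071/6)(8.816) = +1.290 V.

+1.290 V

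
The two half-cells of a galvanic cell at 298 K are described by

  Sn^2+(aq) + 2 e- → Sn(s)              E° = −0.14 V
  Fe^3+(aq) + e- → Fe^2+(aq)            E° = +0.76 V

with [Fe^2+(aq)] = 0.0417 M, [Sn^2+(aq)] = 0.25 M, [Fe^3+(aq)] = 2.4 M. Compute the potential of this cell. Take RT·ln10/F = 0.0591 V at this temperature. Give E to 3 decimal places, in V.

+1.022 V

The Fe³⁺/Fe²⁺ couple has the more positive E°, so it is the cathode; Sn²⁺/Sn is the anode.
E°cell = E°cat − E°an = +0.76 − (−0.14) = +0.90 V; n = 2.
Balancing gives 2 Fe^3+(aq) + Sn(s) → 2 Fe^2+(aq) + Sn^2+(aq); hence Q = ([Fe^2+(aq)]^2·[Sn^2+(aq)]) / [Fe^3+(aq)]^2 = 7.55×10^−5 (log Q = −4.122).
By the Nernst equation, E = +0.90 − (0.0591/2)·(−4.122) = +1.022 V.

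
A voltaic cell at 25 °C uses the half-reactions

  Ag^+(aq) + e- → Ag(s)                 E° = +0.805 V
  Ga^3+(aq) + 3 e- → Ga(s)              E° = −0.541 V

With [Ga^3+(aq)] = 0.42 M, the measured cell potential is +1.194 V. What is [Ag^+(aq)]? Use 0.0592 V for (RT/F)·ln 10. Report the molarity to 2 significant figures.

0.0020 M

The Ag⁺/Ag couple has the larger reduction potential, so it is the cathode: E°cell = +0.805 − (−0.541) = +1.346 V and n = 3.
Since E = E° − (0.0592/n)·log Q, log Q = n(E° − E)/0.0592 = 7.703.
Balancing electrons gives 3 Ag^+(aq) + Ga(s) → 3 Ag(s) + Ga^3+(aq); thus Q = [Ga^3+(aq)] / [Ag^+(aq)]^3.
Substituting the known concentrations and solving, log [Ag^+(aq)] = −2.693 and [Ag^+(aq)] = 0.0020 M.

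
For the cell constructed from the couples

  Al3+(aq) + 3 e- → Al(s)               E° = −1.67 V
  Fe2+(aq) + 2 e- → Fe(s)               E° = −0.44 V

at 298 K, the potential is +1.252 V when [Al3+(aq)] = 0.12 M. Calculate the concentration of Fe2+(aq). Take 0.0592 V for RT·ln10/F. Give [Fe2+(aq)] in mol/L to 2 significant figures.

The Fe²⁺/Fe couple has the larger reduction potential, so it is the cathode: E°cell = −0.44 − (−1.67) = +1.23 V and n = 6.
Since E = E° − (0.0592/n)·log Q, log Q = n(E° − E)/0.0592 = −2.230.
Balancing electrons gives 3 Fe2+(aq) + 2 Al(s) → 3 Fe(s) + 2 Al3+(aq); thus Q = [Al3+(aq)]^2 / [Fe2+(aq)]^3.
Solving for the unknown gives log [Fe2+(aq)] = 0.129, so [Fe2+(aq)] ≈ 1.3 M.

1.3 M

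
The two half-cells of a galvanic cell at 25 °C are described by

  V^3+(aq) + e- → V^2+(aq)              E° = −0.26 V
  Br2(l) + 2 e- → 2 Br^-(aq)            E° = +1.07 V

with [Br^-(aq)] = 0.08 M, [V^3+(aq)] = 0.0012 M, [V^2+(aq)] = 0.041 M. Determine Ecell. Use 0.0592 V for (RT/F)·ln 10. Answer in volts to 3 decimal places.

+1.486 V

Since E°(Br₂/Br⁻) > E°(V³⁺/V²⁺), Br₂/Br⁻ serves as the cathode.
E°cell = E°cat − E°an = +1.07 − (−0.26) = +1.33 V; n = 2.
Balancing gives Br2(l) + 2 V^2+(aq) → 2 Br^-(aq) + 2 V^3+(aq); hence Q = ([Br^-(aq)]^2·[V^3+(aq)]^2) / [V^2+(aq)]^2 = 5.48×10^−6 (log Q = −5.261).
Applying E = E° − (RT ln10/nF)·log Q gives +1.33 − (0.0592/2)(−5.261) = +1.486 V.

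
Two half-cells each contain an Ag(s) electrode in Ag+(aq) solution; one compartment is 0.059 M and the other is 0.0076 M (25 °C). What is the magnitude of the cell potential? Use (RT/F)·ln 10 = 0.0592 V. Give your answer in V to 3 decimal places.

For a concentration cell E°cell = 0, since both electrodes use the same couple.
The compartment with the higher Ag+(aq) concentration (0.059 M) acts as the cathode; ions are reduced there and produced at the dilute (0.0076 M) anode.
With n = 1, Ecell = −(0.0592/1)·log([dilute]/[conc]) = −(0.0592/1)·log(0.0076/0.059) = +0.053 V.

0.053 V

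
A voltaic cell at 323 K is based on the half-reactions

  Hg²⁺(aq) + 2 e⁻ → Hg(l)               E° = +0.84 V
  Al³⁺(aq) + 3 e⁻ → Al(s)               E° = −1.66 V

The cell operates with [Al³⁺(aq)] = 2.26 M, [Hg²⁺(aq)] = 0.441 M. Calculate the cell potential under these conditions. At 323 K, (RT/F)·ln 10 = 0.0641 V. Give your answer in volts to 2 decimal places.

Since E°(Hg²⁺/Hg) > E°(Al³⁺/Al), Hg²⁺/Hg serves as the cathode.
E°cell = +0.84 − (−1.66) = +2.50 V, with n = 6 electrons transferred.
For the overall reaction 3 Hg²⁺(aq) + 2 Al(s) → 3 Hg(l) + 2 Al³⁺(aq), Q = [Al³⁺(aq)]^2 / [Hg²⁺(aq)]^3 = 59.6, giving log Q = 1.775.
E = E° − (0.0641/n)·log Q = +2.50 − (0.0641/6)(1.775) = +2.48 V.

+2.48 V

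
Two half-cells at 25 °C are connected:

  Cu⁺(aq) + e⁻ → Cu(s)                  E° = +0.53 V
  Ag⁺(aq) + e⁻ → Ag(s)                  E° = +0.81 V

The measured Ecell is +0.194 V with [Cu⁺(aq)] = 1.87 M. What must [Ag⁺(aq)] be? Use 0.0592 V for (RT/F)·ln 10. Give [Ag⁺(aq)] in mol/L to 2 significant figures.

The Ag⁺/Ag couple has the larger reduction potential, so it is the cathode: E°cell = +0.81 − (+0.53) = +0.28 V and n = 1.
Since E = E° − (0.0592/n)·log Q, log Q = n(E° − E)/0.0592 = 1.453.
For Ag⁺(aq) + Cu(s) → Ag(s) + Cu⁺(aq), the reaction quotient is Q = [Cu⁺(aq)] / [Ag⁺(aq)].
Solving for the unknown gives log [Ag⁺(aq)] = −1.181, so [Ag⁺(aq)] ≈ 0.066 M.

0.066 M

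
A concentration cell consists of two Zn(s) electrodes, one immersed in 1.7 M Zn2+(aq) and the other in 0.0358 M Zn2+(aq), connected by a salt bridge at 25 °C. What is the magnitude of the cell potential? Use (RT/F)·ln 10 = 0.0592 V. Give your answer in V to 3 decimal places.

0.050 V

For a concentration cell E°cell = 0, since both electrodes use the same couple.
The compartment with the higher Zn2+(aq) concentration (1.7 M) acts as the cathode; ions are reduced there and produced at the dilute (0.0358 M) anode.
With n = 2, Ecell = −(0.0592/2)·log([dilute]/[conc]) = −(0.0592/2)·log(0.0358/1.7) = +0.050 V.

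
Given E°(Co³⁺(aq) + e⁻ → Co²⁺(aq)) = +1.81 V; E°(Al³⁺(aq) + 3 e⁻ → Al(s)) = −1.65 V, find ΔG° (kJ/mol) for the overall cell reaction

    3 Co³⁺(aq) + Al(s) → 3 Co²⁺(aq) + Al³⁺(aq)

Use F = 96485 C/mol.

−1002 kJ/mol

In the reaction as written Co³⁺(aq) is reduced, so the Co³⁺/Co²⁺ couple is the cathode and Al³⁺/Al is the anode.
E°cell = +1.81 − (−1.65) = +3.46 V; balancing electrons gives n = 3.
ΔG° = −nFE°cell = −(3)(96485)(+3.46) J/mol = −1002 kJ/mol.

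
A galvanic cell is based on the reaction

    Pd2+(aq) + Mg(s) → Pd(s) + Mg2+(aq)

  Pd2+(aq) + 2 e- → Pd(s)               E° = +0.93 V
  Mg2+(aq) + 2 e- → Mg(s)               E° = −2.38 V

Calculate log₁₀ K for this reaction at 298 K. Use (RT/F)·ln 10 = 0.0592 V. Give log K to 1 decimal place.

The Pd²⁺/Pd couple is reduced (cathode); E°cell = +0.93 − (−2.38) = +3.31 V with n = 2.
At equilibrium E = 0, so log K = nE°cell / 0.0592 = (2)(+3.31) / 0.0592 = 111.8.

log K = 111.8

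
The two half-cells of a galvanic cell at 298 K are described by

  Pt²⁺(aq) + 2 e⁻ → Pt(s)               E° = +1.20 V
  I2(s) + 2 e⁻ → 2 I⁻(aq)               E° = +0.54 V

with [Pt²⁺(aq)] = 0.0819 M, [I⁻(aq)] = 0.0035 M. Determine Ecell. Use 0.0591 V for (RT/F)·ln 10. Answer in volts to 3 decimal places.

+0.483 V

Since E°(Pt²⁺/Pt) > E°(I₂/I⁻), Pt²⁺/Pt serves as the cathode.
The standard potential is +1.20 − (+0.54) = +0.66 V and the balanced reaction transfers n = 2 electrons.
Balancing gives Pt²⁺(aq) + 2 I⁻(aq) → Pt(s) + I2(s); hence Q = 1 / ([Pt²⁺(aq)]·[I⁻(aq)]^2) = 9.97×10^5 (log Q = 5.999).
By the Nernst equation, E = +0.66 − (0.0591/2)·(5.999) = +0.483 V.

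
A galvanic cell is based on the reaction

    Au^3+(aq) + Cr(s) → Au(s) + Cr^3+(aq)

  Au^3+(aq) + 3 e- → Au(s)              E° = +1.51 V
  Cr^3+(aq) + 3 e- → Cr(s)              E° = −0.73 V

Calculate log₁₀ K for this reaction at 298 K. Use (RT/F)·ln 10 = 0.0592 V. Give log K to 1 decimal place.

The Au³⁺/Au couple is reduced (cathode); E°cell = +1.51 − (−0.73) = +2.24 V with n = 3.
At equilibrium E = 0, so log K = nE°cell / 0.0592 = (3)(+2.24) / 0.0592 = 113.5.

log K = 113.5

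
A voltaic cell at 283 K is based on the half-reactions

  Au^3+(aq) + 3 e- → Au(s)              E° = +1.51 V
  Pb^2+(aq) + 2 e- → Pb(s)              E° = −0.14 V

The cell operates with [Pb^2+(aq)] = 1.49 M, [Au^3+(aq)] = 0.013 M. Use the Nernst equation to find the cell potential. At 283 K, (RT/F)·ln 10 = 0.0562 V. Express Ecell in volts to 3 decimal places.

+1.610 V

Since E°(Au³⁺/Au) > E°(Pb²⁺/Pb), Au³⁺/Au serves as the cathode.
The standard potential is +1.51 − (−0.14) = +1.65 V and the balanced reaction transfers n = 6 electrons.
The balanced reaction is 2 Au^3+(aq) + 3 Pb(s) → 2 Au(s) + 3 Pb^2+(aq), so Q = [Pb^2+(aq)]^3 / [Au^3+(aq)]^2 = 1.96×10^4 and log Q = 4.292.
Applying E = E° − (RT ln10/nF)·log Q gives +1.65 − (0.0562/6)(4.292) = +1.610 V.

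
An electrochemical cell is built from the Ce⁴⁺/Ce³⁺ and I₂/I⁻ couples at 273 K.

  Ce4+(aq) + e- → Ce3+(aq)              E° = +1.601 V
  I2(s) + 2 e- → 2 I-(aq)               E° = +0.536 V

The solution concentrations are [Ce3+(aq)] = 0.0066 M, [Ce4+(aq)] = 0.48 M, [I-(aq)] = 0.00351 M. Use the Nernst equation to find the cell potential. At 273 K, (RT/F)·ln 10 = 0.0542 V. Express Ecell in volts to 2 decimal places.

Since E°(Ce⁴⁺/Ce³⁺) > E°(I₂/I⁻), Ce⁴⁺/Ce³⁺ serves as the cathode.
E°cell = +1.601 − (+0.536) = +1.065 V, with n = 2 electrons transferred.
Balancing gives 2 Ce4+(aq) + 2 I-(aq) → 2 Ce3+(aq) + I2(s); hence Q = [Ce3+(aq)]^2 / ([Ce4+(aq)]^2·[I-(aq)]^2) = 15.3 (log Q = 1.186).
By the Nernst equation, E = +1.065 − (0.0542/2)·(1.186) = +1.03 V.

+1.03 V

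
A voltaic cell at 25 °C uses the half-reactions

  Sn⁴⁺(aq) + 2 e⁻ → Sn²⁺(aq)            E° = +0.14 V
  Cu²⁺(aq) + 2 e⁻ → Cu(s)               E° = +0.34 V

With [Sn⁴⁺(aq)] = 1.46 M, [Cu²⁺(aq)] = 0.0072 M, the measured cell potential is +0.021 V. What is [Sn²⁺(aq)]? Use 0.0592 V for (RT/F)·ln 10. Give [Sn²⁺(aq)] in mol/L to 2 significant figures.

0.00018 M

Cu²⁺/Cu is the cathode (higher E°); E°cell = +0.34 − (+0.14) = +0.20 V with n = 2.
Rearranging E = E° − (0.0592/n)·log Q gives log Q = 2(+0.20 − (+0.021))/0.0592 = 6.047.
Balancing electrons gives Cu²⁺(aq) + Sn²⁺(aq) → Cu(s) + Sn⁴⁺(aq); thus Q = [Sn⁴⁺(aq)] / ([Cu²⁺(aq)]·[Sn²⁺(aq)]).
Isolating [Sn²⁺(aq)] in Q = 10^{6.047} yields log [Sn²⁺(aq)] = −3.740, i.e. 0.00018 M.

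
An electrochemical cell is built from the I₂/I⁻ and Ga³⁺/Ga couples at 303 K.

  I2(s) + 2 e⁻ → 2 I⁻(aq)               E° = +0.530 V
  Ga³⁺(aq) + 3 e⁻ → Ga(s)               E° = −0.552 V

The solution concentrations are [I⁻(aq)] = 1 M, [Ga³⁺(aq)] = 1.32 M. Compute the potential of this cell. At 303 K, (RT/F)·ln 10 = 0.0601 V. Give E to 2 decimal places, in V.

Since E°(I₂/I⁻) > E°(Ga³⁺/Ga), I₂/I⁻ serves as the cathode.
E°cell = +0.530 − (−0.552) = +1.082 V, with n = 6 electrons transferred.
The balanced reaction is 3 I2(s) + 2 Ga(s) → 6 I⁻(aq) + 2 Ga³⁺(aq), so Q = [I⁻(aq)]^6·[Ga³⁺(aq)]^2 = 1.74 and log Q = 0.241.
By the Nernst equation, E = +1.082 − (0.0601/6)·(0.241) = +1.08 V.

+1.08 V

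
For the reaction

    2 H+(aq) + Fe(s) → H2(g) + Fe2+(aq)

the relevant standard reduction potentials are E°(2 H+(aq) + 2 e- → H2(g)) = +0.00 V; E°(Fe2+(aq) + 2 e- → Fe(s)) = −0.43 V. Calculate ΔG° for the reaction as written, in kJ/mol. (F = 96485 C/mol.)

In the reaction as written H+(aq) is reduced, so the 2H⁺/H₂ couple is the cathode and Fe²⁺/Fe is the anode.
E°cell = +0.00 − (−0.43) = +0.43 V; balancing electrons gives n = 2.
ΔG° = −nFE°cell = −(2)(96485)(+0.43) J/mol = −83.0 kJ/mol.

−83.0 kJ/mol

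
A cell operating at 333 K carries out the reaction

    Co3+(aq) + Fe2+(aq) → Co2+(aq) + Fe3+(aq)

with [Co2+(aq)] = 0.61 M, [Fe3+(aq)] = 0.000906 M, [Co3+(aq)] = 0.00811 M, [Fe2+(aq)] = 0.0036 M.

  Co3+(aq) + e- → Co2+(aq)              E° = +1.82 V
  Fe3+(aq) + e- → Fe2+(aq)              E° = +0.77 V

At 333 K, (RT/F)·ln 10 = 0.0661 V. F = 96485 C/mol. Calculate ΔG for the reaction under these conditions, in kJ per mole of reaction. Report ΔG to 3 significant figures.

−93.2 kJ/mol

With Co³⁺/Co²⁺ reduced at the cathode, E°cell = +1.82 − (+0.77) = +1.05 V and n = 1.
The reaction quotient is ([Co2+(aq)]·[Fe3+(aq)]) / ([Co3+(aq)]·[Fe2+(aq)]) = 18.9; by Nernst, E = +1.05 − (0.0661/1)(1.277) = +0.9656 V.
ΔG = −nFE = −(1)(96485)(+0.9656) J/mol = −93.2 kJ/mol.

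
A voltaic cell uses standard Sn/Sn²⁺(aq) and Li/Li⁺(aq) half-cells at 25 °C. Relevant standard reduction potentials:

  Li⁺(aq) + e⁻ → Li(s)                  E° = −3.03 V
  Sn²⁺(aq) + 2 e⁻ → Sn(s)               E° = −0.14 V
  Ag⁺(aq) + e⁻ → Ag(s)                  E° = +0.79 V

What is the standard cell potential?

The Sn²⁺/Sn couple has the higher E°, so Sn ion is reduced (cathode) and Li is oxidized (anode).
E°cell = E°(cathode) − E°(anode) = −0.14 − (−3.03) = +2.89 V.

+2.89 V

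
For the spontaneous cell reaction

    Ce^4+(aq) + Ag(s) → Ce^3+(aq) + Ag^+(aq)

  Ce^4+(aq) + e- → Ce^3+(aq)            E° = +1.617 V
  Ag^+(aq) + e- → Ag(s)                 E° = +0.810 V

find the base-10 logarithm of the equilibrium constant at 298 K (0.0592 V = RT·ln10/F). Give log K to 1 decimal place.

The Ce⁴⁺/Ce³⁺ couple is reduced (cathode); E°cell = +1.617 − (+0.810) = +0.807 V with n = 1.
At equilibrium E = 0, so log K = nE°cell / 0.0592 = (1)(+0.807) / 0.0592 = 13.6.

log K = 13.6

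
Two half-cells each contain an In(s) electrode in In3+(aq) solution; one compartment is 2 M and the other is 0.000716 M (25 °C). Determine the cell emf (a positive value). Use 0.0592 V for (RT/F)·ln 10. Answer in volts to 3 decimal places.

0.068 V

For a concentration cell E°cell = 0, since both electrodes use the same couple.
The compartment with the higher In3+(aq) concentration (2 M) acts as the cathode; ions are reduced there and produced at the dilute (0.000716 M) anode.
With n = 3, Ecell = −(0.0592/3)·log([dilute]/[conc]) = −(0.0592/3)·log(0.000716/2) = +0.068 V.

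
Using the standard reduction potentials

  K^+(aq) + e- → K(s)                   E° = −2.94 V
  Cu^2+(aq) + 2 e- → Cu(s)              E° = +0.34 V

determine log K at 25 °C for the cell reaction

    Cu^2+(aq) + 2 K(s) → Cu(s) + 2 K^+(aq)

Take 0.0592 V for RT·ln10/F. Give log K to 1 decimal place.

log K = 110.8

The Cu²⁺/Cu couple is reduced (cathode); E°cell = +0.34 − (−2.94) = +3.28 V with n = 2.
At equilibrium E = 0, so log K = nE°cell / 0.0592 = (2)(+3.28) / 0.0592 = 110.8.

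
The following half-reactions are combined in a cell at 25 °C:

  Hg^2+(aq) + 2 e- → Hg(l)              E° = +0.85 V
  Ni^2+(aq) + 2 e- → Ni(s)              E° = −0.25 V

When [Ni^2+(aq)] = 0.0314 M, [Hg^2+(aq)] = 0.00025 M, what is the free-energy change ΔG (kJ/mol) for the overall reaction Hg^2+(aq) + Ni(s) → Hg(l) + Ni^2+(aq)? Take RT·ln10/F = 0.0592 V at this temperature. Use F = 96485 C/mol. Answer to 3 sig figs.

With Hg²⁺/Hg reduced at the cathode, E°cell = +0.85 − (−0.25) = +1.10 V and n = 2.
Here Q = [Ni^2+(aq)] / [Hg^2+(aq)] = 126 (log Q = 2.099), giving E = +1.10 − (0.0592/2)·(2.099) = +1.0379 V.
Then ΔG = −nFE = −2 × 96485 × +1.0379 J/mol = −200 kJ/mol.

−200 kJ/mol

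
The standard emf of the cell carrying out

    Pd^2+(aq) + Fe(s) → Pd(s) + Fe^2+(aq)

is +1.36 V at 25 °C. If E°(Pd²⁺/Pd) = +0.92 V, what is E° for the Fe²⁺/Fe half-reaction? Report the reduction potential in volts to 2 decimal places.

In the reaction as written the Pd²⁺/Pd couple is reduced (cathode) and Fe²⁺/Fe is oxidized (anode), so E°cell = E°(Pd²⁺/Pd) − E°(Fe²⁺/Fe).
E°(Fe²⁺/Fe) = E°(cathode) − E°cell = +0.92 − (+1.36) = −0.44 V.

−0.44 V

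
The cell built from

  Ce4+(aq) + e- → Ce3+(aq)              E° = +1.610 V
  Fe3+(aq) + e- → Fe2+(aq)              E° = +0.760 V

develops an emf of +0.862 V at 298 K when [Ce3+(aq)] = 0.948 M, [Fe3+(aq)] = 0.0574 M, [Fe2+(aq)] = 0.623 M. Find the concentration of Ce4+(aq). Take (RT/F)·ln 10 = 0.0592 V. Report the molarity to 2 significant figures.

0.14 M

With Ce⁴⁺/Ce³⁺ at the cathode and Fe³⁺/Fe²⁺ at the anode, E°cell = +1.610 − (+0.760) = +0.850 V (n = 1).
Rearranging E = E° − (0.0592/n)·log Q gives log Q = 1(+0.850 − (+0.862))/0.0592 = −0.203.
The balanced reaction is Ce4+(aq) + Fe2+(aq) → Ce3+(aq) + Fe3+(aq), so Q = ([Ce3+(aq)]·[Fe3+(aq)]) / ([Ce4+(aq)]·[Fe2+(aq)]).
Substituting the known concentrations and solving, log [Ce4+(aq)] = −0.856 and [Ce4+(aq)] = 0.14 M.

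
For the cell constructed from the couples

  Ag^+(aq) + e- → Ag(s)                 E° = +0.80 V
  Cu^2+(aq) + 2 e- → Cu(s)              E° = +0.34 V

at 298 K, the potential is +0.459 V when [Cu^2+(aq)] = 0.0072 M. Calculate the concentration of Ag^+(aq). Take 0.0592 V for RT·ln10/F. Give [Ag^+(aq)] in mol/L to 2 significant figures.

0.082 M

Ag⁺/Ag is the cathode (higher E°); E°cell = +0.80 − (+0.34) = +0.46 V with n = 2.
Since E = E° − (0.0592/n)·log Q, log Q = n(E° − E)/0.0592 = 0.034.
For 2 Ag^+(aq) + Cu(s) → 2 Ag(s) + Cu^2+(aq), the reaction quotient is Q = [Cu^2+(aq)] / [Ag^+(aq)]^2.
Isolating [Ag^+(aq)] in Q = 10^{0.034} yields log [Ag^+(aq)] = −1.088, i.e. 0.082 M.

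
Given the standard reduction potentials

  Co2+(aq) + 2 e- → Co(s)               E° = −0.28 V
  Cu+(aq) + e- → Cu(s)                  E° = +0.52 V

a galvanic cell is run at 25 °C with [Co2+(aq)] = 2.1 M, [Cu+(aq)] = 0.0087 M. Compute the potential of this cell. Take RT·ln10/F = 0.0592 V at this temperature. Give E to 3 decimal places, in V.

+0.668 V

Cu⁺/Cu is reduced (cathode, E° = +0.52 V) and Co²⁺/Co is oxidized (anode).
The standard potential is +0.52 − (−0.28) = +0.80 V and the balanced reaction transfers n = 2 electrons.
The balanced reaction is 2 Cu+(aq) + Co(s) → 2 Cu(s) + Co2+(aq), so Q = [Co2+(aq)] / [Cu+(aq)]^2 = 2.77×10^4 and log Q = 4.443.
Applying E = E° − (RT ln10/nF)·log Q gives +0.80 − (0.0592/2)(4.443) = +0.668 V.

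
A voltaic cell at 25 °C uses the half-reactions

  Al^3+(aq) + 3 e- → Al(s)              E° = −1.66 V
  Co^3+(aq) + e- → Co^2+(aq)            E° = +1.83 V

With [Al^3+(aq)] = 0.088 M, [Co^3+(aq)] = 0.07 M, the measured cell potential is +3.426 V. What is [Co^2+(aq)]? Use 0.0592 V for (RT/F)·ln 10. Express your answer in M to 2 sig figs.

1.9 M

With Co³⁺/Co²⁺ at the cathode and Al³⁺/Al at the anode, E°cell = +1.83 − (−1.66) = +3.49 V (n = 3).
Rearranging E = E° − (0.0592/n)·log Q gives log Q = 3(+3.49 − (+3.426))/0.0592 = 3.243.
The balanced reaction is 3 Co^3+(aq) + Al(s) → 3 Co^2+(aq) + Al^3+(aq), so Q = ([Co^2+(aq)]^3·[Al^3+(aq)]) / [Co^3+(aq)]^3.
Isolating [Co^2+(aq)] in Q = 10^{3.243} yields log [Co^2+(aq)] = 0.278, i.e. 1.9 M.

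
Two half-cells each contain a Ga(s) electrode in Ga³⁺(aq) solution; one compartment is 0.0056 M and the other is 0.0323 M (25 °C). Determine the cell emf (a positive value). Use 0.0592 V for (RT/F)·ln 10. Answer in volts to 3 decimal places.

For a concentration cell E°cell = 0, since both electrodes use the same couple.
The compartment with the higher Ga³⁺(aq) concentration (0.0323 M) acts as the cathode; ions are reduced there and produced at the dilute (0.0056 M) anode.
With n = 3, Ecell = −(0.0592/3)·log([dilute]/[conc]) = −(0.0592/3)·log(0.0056/0.0323) = +0.015 V.

0.015 V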